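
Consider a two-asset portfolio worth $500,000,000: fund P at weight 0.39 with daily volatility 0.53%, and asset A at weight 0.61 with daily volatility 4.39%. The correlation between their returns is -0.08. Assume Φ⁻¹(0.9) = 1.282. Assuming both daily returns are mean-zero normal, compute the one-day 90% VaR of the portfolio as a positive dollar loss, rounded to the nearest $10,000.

σ_p² = 0.39²·0.53² + 0.61²·4.39² + 2·-0.08·0.39·0.61·0.53·4.39 = 7.1253 (%²).
σ_p = √7.1253 = 2.669%.
VaR = 1.282 × 2.669% = 3.422%; on $500,000,000 that is $17,110,000.

$17,110,000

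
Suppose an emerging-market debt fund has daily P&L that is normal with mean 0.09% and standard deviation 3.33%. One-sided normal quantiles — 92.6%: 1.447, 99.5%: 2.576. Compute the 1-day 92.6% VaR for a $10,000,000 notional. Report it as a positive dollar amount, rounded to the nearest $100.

$472,900

VaR = −μ + z·σ = −(0.09%) + 1.447 × 3.33% = 4.729%.
On $10,000,000: 0.04729 × $10,000,000 = $472,900.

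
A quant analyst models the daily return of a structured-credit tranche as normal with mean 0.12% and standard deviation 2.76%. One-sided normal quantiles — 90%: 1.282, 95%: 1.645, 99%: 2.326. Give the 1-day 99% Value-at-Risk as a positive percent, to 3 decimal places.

6.300%

VaR = −μ + z·σ = −(0.12%) + 2.326 × 2.76% = 6.300%.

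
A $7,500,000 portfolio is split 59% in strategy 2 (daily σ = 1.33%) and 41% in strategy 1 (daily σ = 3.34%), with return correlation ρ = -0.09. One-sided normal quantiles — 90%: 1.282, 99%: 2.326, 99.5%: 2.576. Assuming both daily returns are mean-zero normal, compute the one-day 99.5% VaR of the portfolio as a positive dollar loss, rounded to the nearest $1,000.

$293,000

σ_p² = 0.59²·1.33² + 0.41²·3.34² + 2·-0.09·0.59·0.41·1.33·3.34 = 2.2976 (%²).
σ_p = √2.2976 = 1.516%.
VaR = 2.576 × 1.516% = 3.905%; on $7,500,000 that is $292,875.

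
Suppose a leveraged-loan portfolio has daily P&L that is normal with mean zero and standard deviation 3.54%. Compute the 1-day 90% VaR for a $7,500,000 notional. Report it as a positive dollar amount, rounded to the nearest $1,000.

At 90% one-sided, z = 1.282.
VaR = z·σ = 1.282 × 3.54% = 4.538%.
On $7,500,000: 0.04538 × $7,500,000 = $340,350.

$340,000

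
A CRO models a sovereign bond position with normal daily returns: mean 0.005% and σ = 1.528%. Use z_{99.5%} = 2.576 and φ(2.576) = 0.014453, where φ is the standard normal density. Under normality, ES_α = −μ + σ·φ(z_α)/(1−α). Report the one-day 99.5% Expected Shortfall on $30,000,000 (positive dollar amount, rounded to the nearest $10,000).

$1,320,000

Tail multiplier: φ(z)/(1−α) = 0.014453 / 0.005 = 2.891.
ES = −(0.005%) + 1.528% × 2.891 = 4.412%.
On $30,000,000: 0.04412 × $30,000,000 = $1,323,600.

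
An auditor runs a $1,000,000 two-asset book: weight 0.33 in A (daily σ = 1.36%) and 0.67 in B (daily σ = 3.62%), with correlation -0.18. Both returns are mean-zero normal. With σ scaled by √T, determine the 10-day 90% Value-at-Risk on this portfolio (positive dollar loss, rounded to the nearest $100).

σ_p = √(0.33²·1.36² + 0.67²·3.62² + 2·-0.18·0.33·0.67·1.36·3.62) = 2.386%.
σ_{10d} = 2.386% × √10 = 7.545%.
z(90%) = 1.282.
VaR = 1.282 × 7.545% = 9.673%; on $1,000,000 that is $96,730.

$96,700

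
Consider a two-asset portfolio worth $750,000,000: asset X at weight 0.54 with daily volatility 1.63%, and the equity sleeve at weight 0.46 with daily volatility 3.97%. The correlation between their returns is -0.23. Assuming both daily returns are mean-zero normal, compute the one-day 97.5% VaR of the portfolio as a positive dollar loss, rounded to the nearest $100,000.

$27,000,000

σ_p² = 0.54²·1.63² + 0.46²·3.97² + 2·-0.23·0.54·0.46·1.63·3.97 = 3.3703 (%²).
σ_p = √3.3703 = 1.836%.
At 97.5%, z = 1.960.
VaR = 1.960 × 1.836% = 3.599%; on $750,000,000 that is $26,992,500.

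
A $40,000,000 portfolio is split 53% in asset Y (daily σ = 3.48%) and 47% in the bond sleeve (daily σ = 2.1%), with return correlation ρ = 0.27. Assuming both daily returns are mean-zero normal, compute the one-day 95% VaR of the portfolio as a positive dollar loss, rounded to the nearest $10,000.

σ_p² = 0.53²·3.48² + 0.47²·2.1² + 2·0.27·0.53·0.47·3.48·2.1 = 5.3590 (%²).
σ_p = √5.3590 = 2.315%.
At 95%, z = 1.645.
VaR = 1.645 × 2.315% = 3.808%; on $40,000,000 that is $1,523,200.

$1,520,000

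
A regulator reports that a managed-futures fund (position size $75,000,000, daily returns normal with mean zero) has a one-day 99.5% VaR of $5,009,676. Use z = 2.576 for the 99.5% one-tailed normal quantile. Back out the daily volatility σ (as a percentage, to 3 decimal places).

VaR as a fraction: $5,009,676 / $75,000,000 = 6.680%.
σ = VaR / z = 6.680% / 2.576 = 2.593%.

2.593%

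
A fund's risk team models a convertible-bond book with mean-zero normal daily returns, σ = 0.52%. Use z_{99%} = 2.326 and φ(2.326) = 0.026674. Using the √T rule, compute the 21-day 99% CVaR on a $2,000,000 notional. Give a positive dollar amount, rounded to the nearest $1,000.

σ_{21d} = 0.52% × √21 = 2.383%.
ES multiplier = φ(z)/(1−α) = 0.026674/0.01 = 2.667.
ES = 2.383% × 2.667 = 6.355%; on $2,000,000: $127,100.

$127,000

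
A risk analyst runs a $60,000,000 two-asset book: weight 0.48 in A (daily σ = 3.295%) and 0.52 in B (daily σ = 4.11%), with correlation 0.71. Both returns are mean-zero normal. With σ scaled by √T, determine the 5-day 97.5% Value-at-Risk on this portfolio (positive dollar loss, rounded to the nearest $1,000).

$9,059,000

σ_p = √(0.48²·3.295² + 0.52²·4.11² + 2·0.71·0.48·0.52·3.295·4.11) = 3.445%.
σ_{5d} = 3.445% × √5 = 7.703%.
z(97.5%) = 1.960.
VaR = 1.960 × 7.703% = 15.098%; on $60,000,000 that is $9,058,800.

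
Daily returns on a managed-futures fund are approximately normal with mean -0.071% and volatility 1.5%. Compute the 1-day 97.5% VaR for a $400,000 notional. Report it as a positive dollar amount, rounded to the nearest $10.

At 97.5% one-sided, z = 1.960.
VaR = −μ + z·σ = −(-0.071%) + 1.960 × 1.5% = 3.011%.
On $400,000: 0.03011 × $400,000 = $12,044.

$12,040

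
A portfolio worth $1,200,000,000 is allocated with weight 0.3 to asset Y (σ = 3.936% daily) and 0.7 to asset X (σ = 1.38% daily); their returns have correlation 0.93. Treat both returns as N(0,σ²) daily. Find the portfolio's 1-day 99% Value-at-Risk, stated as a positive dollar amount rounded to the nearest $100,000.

σ_p² = 0.3²·3.936² + 0.7²·1.38² + 2·0.93·0.3·0.7·3.936·1.38 = 4.4491 (%²).
σ_p = √4.4491 = 2.109%.
At 99%, z = 2.326.
VaR = 2.326 × 2.109% = 4.906%; on $1,200,000,000 that is $58,872,000.

$58,900,000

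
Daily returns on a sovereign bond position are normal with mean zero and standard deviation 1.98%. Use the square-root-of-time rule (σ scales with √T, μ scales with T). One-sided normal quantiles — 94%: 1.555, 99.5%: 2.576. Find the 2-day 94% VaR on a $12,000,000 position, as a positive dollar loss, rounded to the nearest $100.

$522,500

σ_{2d} = 1.98% × √2 = 2.800%.
VaR = 1.555 × 2.800% = 4.354%.
On $12,000,000: 0.04354 × $12,000,000 = $522,480.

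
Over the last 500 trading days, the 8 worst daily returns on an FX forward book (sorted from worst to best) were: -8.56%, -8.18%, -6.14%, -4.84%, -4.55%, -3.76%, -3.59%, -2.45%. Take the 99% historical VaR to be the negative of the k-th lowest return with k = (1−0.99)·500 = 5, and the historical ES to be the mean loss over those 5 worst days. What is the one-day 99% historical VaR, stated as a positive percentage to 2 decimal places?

k = 5; the 5th lowest return is -4.55%, so VaR = 4.55%.

4.55%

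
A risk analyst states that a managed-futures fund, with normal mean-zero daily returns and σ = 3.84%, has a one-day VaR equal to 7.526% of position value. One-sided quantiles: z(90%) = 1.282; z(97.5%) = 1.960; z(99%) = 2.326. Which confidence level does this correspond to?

97.5%

Implied z = VaR/σ = 7.526 / 3.84 = 1.960.
This matches z(97.5%) = 1.960.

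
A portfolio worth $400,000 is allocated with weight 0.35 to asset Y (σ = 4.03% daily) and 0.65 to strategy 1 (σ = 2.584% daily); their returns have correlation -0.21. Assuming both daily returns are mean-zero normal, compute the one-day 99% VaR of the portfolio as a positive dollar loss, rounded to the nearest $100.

σ_p² = 0.35²·4.03² + 0.65²·2.584² + 2·-0.21·0.35·0.65·4.03·2.584 = 3.8156 (%²).
σ_p = √3.8156 = 1.953%.
At 99%, z = 2.326.
VaR = 2.326 × 1.953% = 4.543%; on $400,000 that is $18,172.

$18,200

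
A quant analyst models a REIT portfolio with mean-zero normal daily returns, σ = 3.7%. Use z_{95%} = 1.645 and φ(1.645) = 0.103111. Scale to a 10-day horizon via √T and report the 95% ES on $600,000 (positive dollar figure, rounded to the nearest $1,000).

σ_{10d} = 3.7% × √10 = 11.700%.
ES multiplier = φ(z)/(1−α) = 0.103111/0.05 = 2.062.
ES = 11.700% × 2.062 = 24.125%; on $600,000: $144,750.

$145,000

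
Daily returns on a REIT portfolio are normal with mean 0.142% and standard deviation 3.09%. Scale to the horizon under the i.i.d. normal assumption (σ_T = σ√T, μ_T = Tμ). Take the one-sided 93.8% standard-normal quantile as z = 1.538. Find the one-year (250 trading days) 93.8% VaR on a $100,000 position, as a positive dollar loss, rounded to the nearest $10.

$39,640

σ_{250d} = 3.09% × √250 = 48.857%; μ_{250d} = 250 × 0.142% = 35.500%.
VaR = −(35.500%) + 1.538 × 48.857% = 39.642%.
On $100,000: 0.39642 × $100,000 = $39,642.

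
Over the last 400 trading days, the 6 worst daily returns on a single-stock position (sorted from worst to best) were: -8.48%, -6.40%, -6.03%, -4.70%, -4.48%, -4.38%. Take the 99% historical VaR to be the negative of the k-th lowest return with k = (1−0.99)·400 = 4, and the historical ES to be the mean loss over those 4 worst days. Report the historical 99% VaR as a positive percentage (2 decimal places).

k = 4; the 4th lowest return is -4.70%, so VaR = 4.70%.

4.70%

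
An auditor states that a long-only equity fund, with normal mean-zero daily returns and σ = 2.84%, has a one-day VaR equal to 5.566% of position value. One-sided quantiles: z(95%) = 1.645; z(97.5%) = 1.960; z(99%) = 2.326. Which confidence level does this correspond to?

Implied z = VaR/σ = 5.566 / 2.84 = 1.960.
This matches z(97.5%) = 1.960.

97.5%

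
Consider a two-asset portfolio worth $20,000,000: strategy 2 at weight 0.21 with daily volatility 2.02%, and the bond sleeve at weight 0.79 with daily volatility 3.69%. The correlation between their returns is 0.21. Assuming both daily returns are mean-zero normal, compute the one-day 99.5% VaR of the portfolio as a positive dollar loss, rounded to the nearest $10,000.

$1,560,000

σ_p² = 0.21²·2.02² + 0.79²·3.69² + 2·0.21·0.21·0.79·2.02·3.69 = 9.1971 (%²).
σ_p = √9.1971 = 3.033%.
At 99.5%, z = 2.576.
VaR = 2.576 × 3.033% = 7.813%; on $20,000,000 that is $1,562,600.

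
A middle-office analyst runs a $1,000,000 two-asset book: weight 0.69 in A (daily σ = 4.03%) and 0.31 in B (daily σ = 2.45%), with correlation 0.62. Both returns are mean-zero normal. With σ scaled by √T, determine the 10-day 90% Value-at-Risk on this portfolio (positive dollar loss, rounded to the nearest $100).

$134,000

σ_p = √(0.69²·4.03² + 0.31²·2.45² + 2·0.62·0.69·0.31·4.03·2.45) = 3.306%.
σ_{10d} = 3.306% × √10 = 10.454%.
z(90%) = 1.282.
VaR = 1.282 × 10.454% = 13.402%; on $1,000,000 that is $134,020.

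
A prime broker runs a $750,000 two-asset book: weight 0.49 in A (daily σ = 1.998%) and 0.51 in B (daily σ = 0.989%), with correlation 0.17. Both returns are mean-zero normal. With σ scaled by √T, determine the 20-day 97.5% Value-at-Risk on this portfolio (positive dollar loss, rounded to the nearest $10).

σ_p = √(0.49²·1.998² + 0.51²·0.989² + 2·0.17·0.49·0.51·1.998·0.989) = 1.175%.
σ_{20d} = 1.175% × √20 = 5.255%.
z(97.5%) = 1.960.
VaR = 1.960 × 5.255% = 10.300%; on $750,000 that is $77,250.

$77,250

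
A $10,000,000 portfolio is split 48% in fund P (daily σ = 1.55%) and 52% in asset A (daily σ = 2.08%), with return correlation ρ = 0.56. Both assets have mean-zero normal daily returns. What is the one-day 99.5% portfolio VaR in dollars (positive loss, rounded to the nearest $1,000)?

σ_p² = 0.48²·1.55² + 0.52²·2.08² + 2·0.56·0.48·0.52·1.55·2.08 = 2.6247 (%²).
σ_p = √2.6247 = 1.620%.
At 99.5%, z = 2.576.
VaR = 2.576 × 1.620% = 4.173%; on $10,000,000 that is $417,300.

$417,000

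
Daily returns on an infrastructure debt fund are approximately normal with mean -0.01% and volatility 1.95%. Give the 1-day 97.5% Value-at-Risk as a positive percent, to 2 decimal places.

At 97.5% one-sided, z = 1.960.
VaR = −μ + z·σ = −(-0.01%) + 1.960 × 1.95% = 3.832%.

3.83%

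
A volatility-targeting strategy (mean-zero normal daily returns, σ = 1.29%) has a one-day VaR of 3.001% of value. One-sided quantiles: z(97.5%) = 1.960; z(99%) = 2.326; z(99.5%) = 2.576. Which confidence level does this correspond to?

Implied z = VaR/σ = 3.001 / 1.29 = 2.326.
This matches z(99%) = 2.326.

99%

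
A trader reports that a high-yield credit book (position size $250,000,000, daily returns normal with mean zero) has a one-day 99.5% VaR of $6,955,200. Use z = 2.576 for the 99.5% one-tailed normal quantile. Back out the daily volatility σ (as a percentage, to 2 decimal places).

1.08%

VaR as a fraction: $6,955,200 / $250,000,000 = 2.782%.
σ = VaR / z = 2.782% / 2.576 = 1.080%.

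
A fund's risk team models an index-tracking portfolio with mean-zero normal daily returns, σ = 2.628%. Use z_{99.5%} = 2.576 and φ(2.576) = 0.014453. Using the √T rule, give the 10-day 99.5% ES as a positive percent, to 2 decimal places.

σ_{10d} = 2.628% × √10 = 8.310%.
ES multiplier = φ(z)/(1−α) = 0.014453/0.005 = 2.891.
ES = 8.310% × 2.891 = 24.024%.

24.02%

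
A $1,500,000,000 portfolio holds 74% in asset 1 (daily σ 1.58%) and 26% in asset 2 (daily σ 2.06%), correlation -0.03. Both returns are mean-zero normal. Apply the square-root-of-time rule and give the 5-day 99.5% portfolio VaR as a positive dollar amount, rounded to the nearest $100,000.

σ_p = √(0.74²·1.58² + 0.26²·2.06² + 2·-0.03·0.74·0.26·1.58·2.06) = 1.271%.
σ_{5d} = 1.271% × √5 = 2.842%.
z(99.5%) = 2.576.
VaR = 2.576 × 2.842% = 7.321%; on $1,500,000,000 that is $109,815,000.

$109,800,000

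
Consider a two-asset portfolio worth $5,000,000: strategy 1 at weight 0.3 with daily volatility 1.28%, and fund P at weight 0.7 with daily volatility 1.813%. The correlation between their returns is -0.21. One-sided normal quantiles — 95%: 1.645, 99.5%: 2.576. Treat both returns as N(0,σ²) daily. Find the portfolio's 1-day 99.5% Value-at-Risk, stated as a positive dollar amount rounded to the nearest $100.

σ_p² = 0.3²·1.28² + 0.7²·1.813² + 2·-0.21·0.3·0.7·1.28·1.813 = 1.5534 (%²).
σ_p = √1.5534 = 1.246%.
VaR = 2.576 × 1.246% = 3.210%; on $5,000,000 that is $160,500.

$160,500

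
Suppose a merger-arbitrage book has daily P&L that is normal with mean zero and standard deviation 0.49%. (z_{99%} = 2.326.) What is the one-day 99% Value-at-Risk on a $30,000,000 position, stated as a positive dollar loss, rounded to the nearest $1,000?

$342,000

VaR = z·σ = 2.326 × 0.49% = 1.140%.
On $30,000,000: 0.01140 × $30,000,000 = $342,000.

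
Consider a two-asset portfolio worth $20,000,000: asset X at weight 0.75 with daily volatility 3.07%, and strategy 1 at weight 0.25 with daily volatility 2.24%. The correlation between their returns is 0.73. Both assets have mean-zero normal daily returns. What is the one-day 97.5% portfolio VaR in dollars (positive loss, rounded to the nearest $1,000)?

σ_p² = 0.75²·3.07² + 0.25²·2.24² + 2·0.73·0.75·0.25·3.07·2.24 = 7.4976 (%²).
σ_p = √7.4976 = 2.738%.
At 97.5%, z = 1.960.
VaR = 1.960 × 2.738% = 5.366%; on $20,000,000 that is $1,073,200.

$1,073,000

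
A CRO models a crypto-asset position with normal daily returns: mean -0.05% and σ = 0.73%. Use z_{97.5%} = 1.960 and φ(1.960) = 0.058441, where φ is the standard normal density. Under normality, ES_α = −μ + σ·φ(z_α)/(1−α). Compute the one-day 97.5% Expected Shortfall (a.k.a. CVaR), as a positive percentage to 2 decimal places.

Tail multiplier: φ(z)/(1−α) = 0.058441 / 0.025 = 2.338.
ES = −(-0.05%) + 0.73% × 2.338 = 1.757%.

1.76%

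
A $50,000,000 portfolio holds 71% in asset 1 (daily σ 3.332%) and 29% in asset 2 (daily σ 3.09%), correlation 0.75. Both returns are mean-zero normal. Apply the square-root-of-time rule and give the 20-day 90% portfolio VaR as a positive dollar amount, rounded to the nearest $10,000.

σ_p = √(0.71²·3.332² + 0.29²·3.09² + 2·0.75·0.71·0.29·3.332·3.09) = 3.095%.
σ_{20d} = 3.095% × √20 = 13.841%.
z(90%) = 1.282.
VaR = 1.282 × 13.841% = 17.744%; on $50,000,000 that is $8,872,000.

$8,870,000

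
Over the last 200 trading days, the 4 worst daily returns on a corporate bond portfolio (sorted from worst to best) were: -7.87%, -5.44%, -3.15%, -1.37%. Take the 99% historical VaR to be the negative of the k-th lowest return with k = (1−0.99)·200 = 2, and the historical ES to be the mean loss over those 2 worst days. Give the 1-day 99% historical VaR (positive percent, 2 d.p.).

5.44%

k = 2; the 2nd lowest return is -5.44%, so VaR = 5.44%.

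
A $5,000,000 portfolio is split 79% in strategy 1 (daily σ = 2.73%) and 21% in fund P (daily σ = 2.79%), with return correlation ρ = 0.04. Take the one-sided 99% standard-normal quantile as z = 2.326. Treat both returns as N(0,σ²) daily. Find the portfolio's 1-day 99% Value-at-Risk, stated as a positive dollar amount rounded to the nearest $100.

$262,500

σ_p² = 0.79²·2.73² + 0.21²·2.79² + 2·0.04·0.79·0.21·2.73·2.79 = 5.0957 (%²).
σ_p = √5.0957 = 2.257%.
VaR = 2.326 × 2.257% = 5.250%; on $5,000,000 that is $262,500.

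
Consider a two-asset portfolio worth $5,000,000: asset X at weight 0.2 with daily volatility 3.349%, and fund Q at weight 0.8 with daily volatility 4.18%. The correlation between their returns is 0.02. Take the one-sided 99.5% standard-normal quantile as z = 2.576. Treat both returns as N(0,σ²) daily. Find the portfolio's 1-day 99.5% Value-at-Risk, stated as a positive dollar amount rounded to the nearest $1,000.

$441,000

σ_p² = 0.2²·3.349² + 0.8²·4.18² + 2·0.02·0.2·0.8·3.349·4.18 = 11.7206 (%²).
σ_p = √11.7206 = 3.424%.
VaR = 2.576 × 3.424% = 8.820%; on $5,000,000 that is $441,000.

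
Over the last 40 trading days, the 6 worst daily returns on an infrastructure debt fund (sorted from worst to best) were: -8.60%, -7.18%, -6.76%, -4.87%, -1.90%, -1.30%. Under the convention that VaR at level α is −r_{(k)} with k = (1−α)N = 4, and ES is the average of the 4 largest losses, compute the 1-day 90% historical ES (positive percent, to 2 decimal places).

6.85%

The 4 worst returns sum to -27.41%.
ES = −(-27.41%) / 4 = 6.8525% ≈ 6.85%.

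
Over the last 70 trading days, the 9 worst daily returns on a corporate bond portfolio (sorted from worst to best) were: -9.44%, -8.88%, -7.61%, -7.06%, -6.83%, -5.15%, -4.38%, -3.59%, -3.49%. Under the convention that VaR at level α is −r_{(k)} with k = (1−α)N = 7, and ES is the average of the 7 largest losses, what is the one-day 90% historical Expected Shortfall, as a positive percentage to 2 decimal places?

The 7 worst returns sum to -49.35%.
ES = −(-49.35%) / 7 = 7.05%.

7.05%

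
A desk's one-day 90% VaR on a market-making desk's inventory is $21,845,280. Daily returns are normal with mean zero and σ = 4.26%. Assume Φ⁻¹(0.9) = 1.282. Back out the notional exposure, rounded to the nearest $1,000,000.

$400,000,000

VaR as a fraction of value: z·σ = 1.282 × 4.26% = 5.46132%.
Position = $21,845,280 / 0.0546132 = $400,000,000.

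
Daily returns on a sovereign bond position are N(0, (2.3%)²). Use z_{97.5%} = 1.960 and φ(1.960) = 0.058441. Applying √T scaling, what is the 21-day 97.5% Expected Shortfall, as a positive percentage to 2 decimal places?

24.64%

σ_{21d} = 2.3% × √21 = 10.540%.
ES multiplier = φ(z)/(1−α) = 0.058441/0.025 = 2.338.
ES = 10.540% × 2.338 = 24.643%.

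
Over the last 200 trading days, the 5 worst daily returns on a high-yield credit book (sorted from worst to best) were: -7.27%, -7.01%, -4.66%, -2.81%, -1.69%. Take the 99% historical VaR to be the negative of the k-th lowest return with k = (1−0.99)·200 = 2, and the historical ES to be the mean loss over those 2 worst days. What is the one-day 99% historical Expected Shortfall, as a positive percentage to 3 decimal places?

7.140%

The 2 worst returns sum to -14.28%.
ES = −(-14.28%) / 2 = 7.14% ≈ 7.140%.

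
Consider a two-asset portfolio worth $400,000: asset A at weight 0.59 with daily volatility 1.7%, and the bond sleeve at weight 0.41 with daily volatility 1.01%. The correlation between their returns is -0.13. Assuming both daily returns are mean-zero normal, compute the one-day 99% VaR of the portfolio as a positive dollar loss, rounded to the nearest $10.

σ_p² = 0.59²·1.7² + 0.41²·1.01² + 2·-0.13·0.59·0.41·1.7·1.01 = 1.0695 (%²).
σ_p = √1.0695 = 1.034%.
At 99%, z = 2.326.
VaR = 2.326 × 1.034% = 2.405%; on $400,000 that is $9,620.

$9,620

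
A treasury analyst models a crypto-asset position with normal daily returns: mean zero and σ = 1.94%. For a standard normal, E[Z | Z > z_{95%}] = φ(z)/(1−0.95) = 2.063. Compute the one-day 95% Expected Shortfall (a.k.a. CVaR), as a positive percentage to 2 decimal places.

ES = 1.94% × 2.063 = 4.002%.

4.00%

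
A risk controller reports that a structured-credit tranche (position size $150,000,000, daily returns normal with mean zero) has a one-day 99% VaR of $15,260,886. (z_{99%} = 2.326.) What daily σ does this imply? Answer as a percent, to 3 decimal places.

VaR as a fraction: $15,260,886 / $150,000,000 = 10.174%.
σ = VaR / z = 10.174% / 2.326 = 4.374%.

4.374%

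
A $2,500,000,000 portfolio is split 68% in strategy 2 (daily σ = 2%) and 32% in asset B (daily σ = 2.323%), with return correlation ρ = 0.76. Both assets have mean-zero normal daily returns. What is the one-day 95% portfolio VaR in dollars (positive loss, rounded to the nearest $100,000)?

$81,600,000

σ_p² = 0.68²·2² + 0.32²·2.323² + 2·0.76·0.68·0.32·2·2.323 = 3.9389 (%²).
σ_p = √3.9389 = 1.985%.
At 95%, z = 1.645.
VaR = 1.645 × 1.985% = 3.265%; on $2,500,000,000 that is $81,625,000.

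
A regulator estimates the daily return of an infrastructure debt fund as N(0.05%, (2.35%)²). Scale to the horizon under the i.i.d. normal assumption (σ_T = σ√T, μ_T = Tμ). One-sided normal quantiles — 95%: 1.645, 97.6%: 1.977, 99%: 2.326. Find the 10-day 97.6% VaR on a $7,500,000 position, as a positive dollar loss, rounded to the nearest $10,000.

σ_{10d} = 2.35% × √10 = 7.431%; μ_{10d} = 10 × 0.05% = 0.500%.
VaR = −(0.500%) + 1.977 × 7.431% = 14.191%.
On $7,500,000: 0.14191 × $7,500,000 = $1,064,325.

$1,060,000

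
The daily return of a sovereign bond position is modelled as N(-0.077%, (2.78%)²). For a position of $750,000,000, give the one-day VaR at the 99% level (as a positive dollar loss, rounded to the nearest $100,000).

At 99% one-sided, z = 2.326.
VaR = −μ + z·σ = −(-0.077%) + 2.326 × 2.78% = 6.543%.
On $750,000,000: 0.06543 × $750,000,000 = $49,072,500.

$49,100,000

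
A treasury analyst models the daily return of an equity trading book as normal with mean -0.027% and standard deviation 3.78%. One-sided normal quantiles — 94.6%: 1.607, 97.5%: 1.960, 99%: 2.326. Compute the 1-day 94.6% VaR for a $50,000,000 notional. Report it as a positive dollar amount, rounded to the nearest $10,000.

VaR = −μ + z·σ = −(-0.027%) + 1.607 × 3.78% = 6.101%.
On $50,000,000: 0.06101 × $50,000,000 = $3,050,500.

$3,050,000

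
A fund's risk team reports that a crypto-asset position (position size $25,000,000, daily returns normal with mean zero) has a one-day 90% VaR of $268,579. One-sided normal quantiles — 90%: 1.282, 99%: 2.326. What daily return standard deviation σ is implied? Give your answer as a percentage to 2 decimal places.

0.84%

VaR as a fraction: $268,579 / $25,000,000 = 1.074%.
σ = VaR / z = 1.074% / 1.282 = 0.838%.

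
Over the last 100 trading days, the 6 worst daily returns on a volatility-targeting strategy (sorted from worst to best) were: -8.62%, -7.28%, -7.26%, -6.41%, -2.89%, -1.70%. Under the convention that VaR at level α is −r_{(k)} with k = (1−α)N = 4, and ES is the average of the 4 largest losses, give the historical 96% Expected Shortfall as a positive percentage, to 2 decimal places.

7.39%

The 4 worst returns sum to -29.57%.
ES = −(-29.57%) / 4 = 7.3925% ≈ 7.39%.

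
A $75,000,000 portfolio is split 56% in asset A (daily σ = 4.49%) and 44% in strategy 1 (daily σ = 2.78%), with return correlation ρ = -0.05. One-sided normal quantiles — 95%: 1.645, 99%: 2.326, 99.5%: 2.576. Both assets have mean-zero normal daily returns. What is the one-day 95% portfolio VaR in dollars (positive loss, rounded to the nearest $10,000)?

σ_p² = 0.56²·4.49² + 0.44²·2.78² + 2·-0.05·0.56·0.44·4.49·2.78 = 7.5109 (%²).
σ_p = √7.5109 = 2.741%.
VaR = 1.645 × 2.741% = 4.509%; on $75,000,000 that is $3,381,750.

$3,380,000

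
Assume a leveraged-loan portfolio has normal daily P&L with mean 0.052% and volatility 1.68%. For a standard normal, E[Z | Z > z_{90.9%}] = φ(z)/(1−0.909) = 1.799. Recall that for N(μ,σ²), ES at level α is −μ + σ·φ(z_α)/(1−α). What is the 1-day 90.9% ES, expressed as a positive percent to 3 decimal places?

2.970%

ES = −(0.052%) + 1.68% × 1.799 = 2.970%.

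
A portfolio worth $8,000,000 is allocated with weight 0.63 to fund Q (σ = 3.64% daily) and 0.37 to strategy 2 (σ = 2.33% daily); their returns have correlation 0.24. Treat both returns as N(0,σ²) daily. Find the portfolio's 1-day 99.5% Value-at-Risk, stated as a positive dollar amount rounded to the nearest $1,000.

σ_p² = 0.63²·3.64² + 0.37²·2.33² + 2·0.24·0.63·0.37·3.64·2.33 = 6.9509 (%²).
σ_p = √6.9509 = 2.636%.
At 99.5%, z = 2.576.
VaR = 2.576 × 2.636% = 6.790%; on $8,000,000 that is $543,200.

$543,000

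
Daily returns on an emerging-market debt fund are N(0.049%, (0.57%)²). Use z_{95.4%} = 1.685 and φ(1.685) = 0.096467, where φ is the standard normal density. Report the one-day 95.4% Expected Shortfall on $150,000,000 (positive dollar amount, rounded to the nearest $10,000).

Tail multiplier: φ(z)/(1−α) = 0.096467 / 0.046 = 2.097.
ES = −(0.049%) + 0.57% × 2.097 = 1.146%.
On $150,000,000: 0.01146 × $150,000,000 = $1,719,000.

$1,720,000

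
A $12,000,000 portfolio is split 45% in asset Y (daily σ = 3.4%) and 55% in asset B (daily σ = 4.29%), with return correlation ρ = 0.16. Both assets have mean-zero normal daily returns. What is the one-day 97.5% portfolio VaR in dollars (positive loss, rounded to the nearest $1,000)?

$708,000

σ_p² = 0.45²·3.4² + 0.55²·4.29² + 2·0.16·0.45·0.55·3.4·4.29 = 9.0634 (%²).
σ_p = √9.0634 = 3.011%.
At 97.5%, z = 1.960.
VaR = 1.960 × 3.011% = 5.902%; on $12,000,000 that is $708,240.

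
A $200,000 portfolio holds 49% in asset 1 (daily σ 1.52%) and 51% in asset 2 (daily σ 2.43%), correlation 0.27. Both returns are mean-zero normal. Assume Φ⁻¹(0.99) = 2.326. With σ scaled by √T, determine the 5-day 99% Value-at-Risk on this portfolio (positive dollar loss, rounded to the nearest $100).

σ_p = √(0.49²·1.52² + 0.51²·2.43² + 2·0.27·0.49·0.51·1.52·2.43) = 1.609%.
σ_{5d} = 1.609% × √5 = 3.598%.
VaR = 2.326 × 3.598% = 8.369%; on $200,000 that is $16,738.

$16,700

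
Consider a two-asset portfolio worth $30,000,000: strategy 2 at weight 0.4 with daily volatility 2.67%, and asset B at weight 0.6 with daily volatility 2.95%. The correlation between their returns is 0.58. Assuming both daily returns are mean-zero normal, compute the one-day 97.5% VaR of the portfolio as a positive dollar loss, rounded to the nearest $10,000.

$1,500,000

σ_p² = 0.4²·2.67² + 0.6²·2.95² + 2·0.58·0.4·0.6·2.67·2.95 = 6.4663 (%²).
σ_p = √6.4663 = 2.543%.
At 97.5%, z = 1.960.
VaR = 1.960 × 2.543% = 4.984%; on $30,000,000 that is $1,495,200.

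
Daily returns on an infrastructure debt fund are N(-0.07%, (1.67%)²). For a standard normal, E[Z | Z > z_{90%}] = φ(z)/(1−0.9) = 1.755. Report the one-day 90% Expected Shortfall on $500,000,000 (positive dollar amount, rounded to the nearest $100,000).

ES = −(-0.07%) + 1.67% × 1.755 = 3.001%.
On $500,000,000: 0.03001 × $500,000,000 = $15,005,000.

$15,000,000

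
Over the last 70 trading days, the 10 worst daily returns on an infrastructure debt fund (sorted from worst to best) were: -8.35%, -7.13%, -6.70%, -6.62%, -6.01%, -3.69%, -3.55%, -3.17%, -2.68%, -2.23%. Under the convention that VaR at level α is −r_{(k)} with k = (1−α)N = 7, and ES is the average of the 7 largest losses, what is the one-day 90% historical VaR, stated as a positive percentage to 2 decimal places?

k = 7; the 7th lowest return is -3.55%, so VaR = 3.55%.

3.55%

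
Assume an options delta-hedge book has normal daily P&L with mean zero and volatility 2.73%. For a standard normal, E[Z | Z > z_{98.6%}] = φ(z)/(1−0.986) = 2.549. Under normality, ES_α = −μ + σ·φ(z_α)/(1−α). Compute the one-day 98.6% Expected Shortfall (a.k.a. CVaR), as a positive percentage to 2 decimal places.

6.96%

ES = 2.73% × 2.549 = 6.959%.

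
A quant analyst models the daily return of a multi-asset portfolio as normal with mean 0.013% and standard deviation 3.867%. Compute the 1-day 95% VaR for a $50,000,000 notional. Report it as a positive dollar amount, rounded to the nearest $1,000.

At 95% one-sided, z = 1.645.
VaR = −μ + z·σ = −(0.013%) + 1.645 × 3.867% = 6.348%.
On $50,000,000: 0.06348 × $50,000,000 = $3,174,000.

$3,174,000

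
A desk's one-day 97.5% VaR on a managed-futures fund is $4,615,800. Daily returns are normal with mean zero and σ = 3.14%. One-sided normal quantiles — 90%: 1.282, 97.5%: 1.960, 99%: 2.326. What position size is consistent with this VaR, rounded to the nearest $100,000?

$75,000,000

VaR as a fraction of value: z·σ = 1.960 × 3.14% = 6.1544%.
Position = $4,615,800 / 0.061544 = $75,000,000.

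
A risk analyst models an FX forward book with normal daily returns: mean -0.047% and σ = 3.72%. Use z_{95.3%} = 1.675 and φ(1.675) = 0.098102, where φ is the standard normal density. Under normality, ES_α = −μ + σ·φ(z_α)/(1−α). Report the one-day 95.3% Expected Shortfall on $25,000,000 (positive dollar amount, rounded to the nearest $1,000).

Tail multiplier: φ(z)/(1−α) = 0.098102 / 0.047 = 2.087.
ES = −(-0.047%) + 3.72% × 2.087 = 7.811%.
On $25,000,000: 0.07811 × $25,000,000 = $1,952,750.

$1,953,000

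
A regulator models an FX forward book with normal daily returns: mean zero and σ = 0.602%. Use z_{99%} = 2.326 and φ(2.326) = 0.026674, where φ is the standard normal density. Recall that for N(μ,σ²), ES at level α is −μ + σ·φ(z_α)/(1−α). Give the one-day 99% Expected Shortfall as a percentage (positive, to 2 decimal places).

1.61%

Tail multiplier: φ(z)/(1−α) = 0.026674 / 0.01 = 2.667.
ES = 0.602% × 2.667 = 1.606%.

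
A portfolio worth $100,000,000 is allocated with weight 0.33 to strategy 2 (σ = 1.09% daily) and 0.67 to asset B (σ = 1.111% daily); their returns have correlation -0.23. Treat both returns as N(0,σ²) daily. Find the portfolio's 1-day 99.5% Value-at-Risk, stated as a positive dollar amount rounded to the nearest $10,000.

$1,930,000

σ_p² = 0.33²·1.09² + 0.67²·1.111² + 2·-0.23·0.33·0.67·1.09·1.111 = 0.5603 (%²).
σ_p = √0.5603 = 0.749%.
At 99.5%, z = 2.576.
VaR = 2.576 × 0.749% = 1.929%; on $100,000,000 that is $1,929,000.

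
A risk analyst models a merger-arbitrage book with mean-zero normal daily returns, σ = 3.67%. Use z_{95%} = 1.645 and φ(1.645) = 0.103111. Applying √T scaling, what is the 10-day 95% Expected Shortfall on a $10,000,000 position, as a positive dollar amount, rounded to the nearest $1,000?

σ_{10d} = 3.67% × √10 = 11.606%.
ES multiplier = φ(z)/(1−α) = 0.103111/0.05 = 2.062.
ES = 11.606% × 2.062 = 23.932%; on $10,000,000: $2,393,200.

$2,393,000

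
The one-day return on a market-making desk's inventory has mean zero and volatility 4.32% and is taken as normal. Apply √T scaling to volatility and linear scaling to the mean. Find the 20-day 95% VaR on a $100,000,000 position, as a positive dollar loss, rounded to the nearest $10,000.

$31,780,000

At 95%, z = 1.645.
σ_{20d} = 4.32% × √20 = 19.320%.
VaR = 1.645 × 19.320% = 31.781%.
On $100,000,000: 0.31781 × $100,000,000 = $31,781,000.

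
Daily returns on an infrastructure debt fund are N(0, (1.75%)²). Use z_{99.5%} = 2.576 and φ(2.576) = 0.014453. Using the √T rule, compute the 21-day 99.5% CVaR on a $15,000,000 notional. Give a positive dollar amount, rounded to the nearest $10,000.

σ_{21d} = 1.75% × √21 = 8.020%.
ES multiplier = φ(z)/(1−α) = 0.014453/0.005 = 2.891.
ES = 8.020% × 2.891 = 23.186%; on $15,000,000: $3,477,900.

$3,480,000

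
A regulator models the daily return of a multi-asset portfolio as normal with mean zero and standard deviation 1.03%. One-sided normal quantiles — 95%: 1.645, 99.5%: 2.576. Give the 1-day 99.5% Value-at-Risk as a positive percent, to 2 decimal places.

2.65%

VaR = z·σ = 2.576 × 1.03% = 2.653%.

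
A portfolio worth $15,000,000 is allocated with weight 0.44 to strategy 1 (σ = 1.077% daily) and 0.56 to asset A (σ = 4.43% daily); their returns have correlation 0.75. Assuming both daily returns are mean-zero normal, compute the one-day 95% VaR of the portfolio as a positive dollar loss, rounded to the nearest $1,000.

σ_p² = 0.44²·1.077² + 0.56²·4.43² + 2·0.75·0.44·0.56·1.077·4.43 = 8.1423 (%²).
σ_p = √8.1423 = 2.853%.
At 95%, z = 1.645.
VaR = 1.645 × 2.853% = 4.693%; on $15,000,000 that is $703,950.

$704,000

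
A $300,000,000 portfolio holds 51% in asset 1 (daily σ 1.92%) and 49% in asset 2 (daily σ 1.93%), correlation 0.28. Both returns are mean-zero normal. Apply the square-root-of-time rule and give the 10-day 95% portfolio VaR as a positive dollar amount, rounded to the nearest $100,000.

$24,000,000

σ_p = √(0.51²·1.92² + 0.49²·1.93² + 2·0.28·0.51·0.49·1.92·1.93) = 1.540%.
σ_{10d} = 1.540% × √10 = 4.870%.
z(95%) = 1.645.
VaR = 1.645 × 4.870% = 8.011%; on $300,000,000 that is $24,033,000.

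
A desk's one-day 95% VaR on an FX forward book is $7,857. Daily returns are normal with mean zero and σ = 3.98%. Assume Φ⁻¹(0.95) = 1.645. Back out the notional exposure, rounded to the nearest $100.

VaR as a fraction of value: z·σ = 1.645 × 3.98% = 6.5471%.
Position = $7,857 / 0.065471 = $120,007.

$120,000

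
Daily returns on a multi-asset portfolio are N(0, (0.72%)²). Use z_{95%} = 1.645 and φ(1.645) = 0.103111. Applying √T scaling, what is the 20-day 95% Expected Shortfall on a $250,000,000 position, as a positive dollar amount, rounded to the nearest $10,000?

σ_{20d} = 0.72% × √20 = 3.220%.
ES multiplier = φ(z)/(1−α) = 0.103111/0.05 = 2.062.
ES = 3.220% × 2.062 = 6.640%; on $250,000,000: $16,600,000.

$16,600,000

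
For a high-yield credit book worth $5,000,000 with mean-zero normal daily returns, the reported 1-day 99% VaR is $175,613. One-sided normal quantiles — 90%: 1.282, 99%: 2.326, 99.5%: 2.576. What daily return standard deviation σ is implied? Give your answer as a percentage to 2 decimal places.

1.51%

VaR as a fraction: $175,613 / $5,000,000 = 3.512%.
σ = VaR / z = 3.512% / 2.326 = 1.510%.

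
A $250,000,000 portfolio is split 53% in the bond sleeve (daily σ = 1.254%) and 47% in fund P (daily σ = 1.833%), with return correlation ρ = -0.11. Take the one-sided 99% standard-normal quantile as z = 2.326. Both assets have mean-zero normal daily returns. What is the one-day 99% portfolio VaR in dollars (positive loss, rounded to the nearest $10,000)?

σ_p² = 0.53²·1.254² + 0.47²·1.833² + 2·-0.11·0.53·0.47·1.254·1.833 = 1.0580 (%²).
σ_p = √1.0580 = 1.029%.
VaR = 2.326 × 1.029% = 2.393%; on $250,000,000 that is $5,982,500.

$5,980,000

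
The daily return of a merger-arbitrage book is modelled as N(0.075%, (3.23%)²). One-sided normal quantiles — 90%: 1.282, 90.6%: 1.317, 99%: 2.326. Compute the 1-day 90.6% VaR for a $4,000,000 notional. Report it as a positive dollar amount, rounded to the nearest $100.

$167,200

VaR = −μ + z·σ = −(0.075%) + 1.317 × 3.23% = 4.179%.
On $4,000,000: 0.04179 × $4,000,000 = $167,160.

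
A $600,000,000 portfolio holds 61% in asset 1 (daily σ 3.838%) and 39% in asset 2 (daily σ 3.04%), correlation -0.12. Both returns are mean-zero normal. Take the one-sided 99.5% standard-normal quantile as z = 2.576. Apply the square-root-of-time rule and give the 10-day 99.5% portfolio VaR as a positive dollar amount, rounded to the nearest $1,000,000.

$122,000,000

σ_p = √(0.61²·3.838² + 0.39²·3.04² + 2·-0.12·0.61·0.39·3.838·3.04) = 2.494%.
σ_{10d} = 2.494% × √10 = 7.887%.
VaR = 2.576 × 7.887% = 20.317%; on $600,000,000 that is $121,902,000.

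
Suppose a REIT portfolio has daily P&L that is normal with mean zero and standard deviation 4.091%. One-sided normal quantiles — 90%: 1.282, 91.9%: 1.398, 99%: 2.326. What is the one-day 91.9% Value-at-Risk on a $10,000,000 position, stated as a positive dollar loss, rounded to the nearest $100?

VaR = z·σ = 1.398 × 4.091% = 5.719%.
On $10,000,000: 0.05719 × $10,000,000 = $571,900.

$571,900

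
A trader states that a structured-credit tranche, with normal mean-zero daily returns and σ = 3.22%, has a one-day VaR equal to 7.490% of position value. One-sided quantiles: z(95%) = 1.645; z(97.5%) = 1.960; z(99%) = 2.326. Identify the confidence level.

Implied z = VaR/σ = 7.490 / 3.22 = 2.326.
This matches z(99%) = 2.326.

99%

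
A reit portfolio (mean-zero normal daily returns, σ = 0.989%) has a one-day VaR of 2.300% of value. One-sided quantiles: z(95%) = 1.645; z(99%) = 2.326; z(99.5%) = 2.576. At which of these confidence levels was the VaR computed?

Implied z = VaR/σ = 2.300 / 0.989 = 2.326.
This matches z(99%) = 2.326.

99%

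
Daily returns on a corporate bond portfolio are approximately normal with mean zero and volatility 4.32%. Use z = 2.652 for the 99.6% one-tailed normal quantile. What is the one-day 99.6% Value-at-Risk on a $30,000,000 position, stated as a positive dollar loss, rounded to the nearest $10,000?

$3,440,000

VaR = z·σ = 2.652 × 4.32% = 11.457%.
On $30,000,000: 0.11457 × $30,000,000 = $3,437,100.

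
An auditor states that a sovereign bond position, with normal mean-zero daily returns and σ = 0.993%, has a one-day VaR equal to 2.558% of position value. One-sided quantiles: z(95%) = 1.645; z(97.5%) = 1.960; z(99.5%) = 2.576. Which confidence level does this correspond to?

99.5%

Implied z = VaR/σ = 2.558 / 0.993 = 2.576.
This matches z(99.5%) = 2.576.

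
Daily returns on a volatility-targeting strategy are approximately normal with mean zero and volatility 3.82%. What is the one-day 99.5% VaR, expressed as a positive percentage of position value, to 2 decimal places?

9.84%

At 99.5% one-sided, z = 2.576.
VaR = z·σ = 2.576 × 3.82% = 9.840%.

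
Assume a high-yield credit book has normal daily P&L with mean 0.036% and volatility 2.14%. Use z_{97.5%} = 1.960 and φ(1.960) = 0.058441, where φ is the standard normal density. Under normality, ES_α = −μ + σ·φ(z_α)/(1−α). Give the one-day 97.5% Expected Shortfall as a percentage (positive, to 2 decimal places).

Tail multiplier: φ(z)/(1−α) = 0.058441 / 0.025 = 2.338.
ES = −(0.036%) + 2.14% × 2.338 = 4.967%.

4.97%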